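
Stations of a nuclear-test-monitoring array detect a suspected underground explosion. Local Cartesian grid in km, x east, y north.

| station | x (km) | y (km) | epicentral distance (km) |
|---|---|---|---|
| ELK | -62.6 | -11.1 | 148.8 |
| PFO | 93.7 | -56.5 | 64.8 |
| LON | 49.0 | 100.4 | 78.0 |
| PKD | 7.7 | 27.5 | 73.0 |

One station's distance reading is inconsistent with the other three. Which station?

PFO

Solve using three stations at a time. Using ELK, LON, PKD (subtract circle equations pairwise → linear system) gives (x, y) ≈ (80.6, 29.2).
Distances from that point to each station vs reported:
  ELK: calculated 148.8 vs reported 148.8 → residual 0.0 km
  PFO: calculated 86.7 vs reported 64.8 → residual 21.9 km
  LON: calculated 77.9 vs reported 78.0 → residual 0.1 km
  PKD: calculated 72.9 vs reported 73.0 → residual 0.1 km
ELK, LON, PKD are mutually consistent (residuals ≈ 0); PFO is off by 21.9 km.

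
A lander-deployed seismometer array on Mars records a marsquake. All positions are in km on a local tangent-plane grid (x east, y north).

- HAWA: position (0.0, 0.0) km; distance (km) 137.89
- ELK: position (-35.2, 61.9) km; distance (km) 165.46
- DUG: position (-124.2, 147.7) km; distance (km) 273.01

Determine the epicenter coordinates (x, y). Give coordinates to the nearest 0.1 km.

129.6 km east, 47.1 km north

Circle about each station: x² + y² = 137.89²; (x + 35.2)² + (y − 61.9)² = 165.46²; (x + 124.2)² + (y − 147.7)² = 273.01².
Subtracting the HAWA equation from the ELK and DUG equations removes the quadratic terms:
-70.4 x + 123.8 y = -3292.71
-248.4 x + 295.4 y = -18279.88
Solving the 2×2 system: x ≈ 129.6, y ≈ 47.1 km.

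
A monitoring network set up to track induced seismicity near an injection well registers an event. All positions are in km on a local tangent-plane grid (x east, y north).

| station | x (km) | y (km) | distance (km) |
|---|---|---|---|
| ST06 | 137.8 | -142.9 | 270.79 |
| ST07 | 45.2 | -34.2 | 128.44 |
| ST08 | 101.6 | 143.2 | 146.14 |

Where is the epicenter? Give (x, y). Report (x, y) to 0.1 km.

x ≈ -26.3 km, y ≈ 72.5 km

Circle about each station: (x − 137.8)² + (y + 142.9)² = 270.79²; (x − 45.2)² + (y + 34.2)² = 128.44²; (x − 101.6)² + (y − 143.2)² = 146.14².
Subtracting pairs of circle equations eliminates x²+y² and gives linear equations (the radical axes):
-185.2 x + 217.4 y = 20633.82
-72.4 x + 572.2 y = 43389.87
Solving the 2×2 system: x ≈ -26.3, y ≈ 72.5 km.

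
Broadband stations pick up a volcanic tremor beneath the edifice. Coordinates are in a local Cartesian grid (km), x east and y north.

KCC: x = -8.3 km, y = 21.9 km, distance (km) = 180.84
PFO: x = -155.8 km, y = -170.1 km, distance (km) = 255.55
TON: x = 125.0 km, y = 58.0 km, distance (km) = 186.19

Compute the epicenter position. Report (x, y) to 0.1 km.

Circle about each station: (x + 8.3)² + (y − 21.9)² = 180.84²; (x + 155.8)² + (y + 170.1)² = 255.55²; (x − 125.0)² + (y − 58.0)² = 186.19².
Subtracting the KCC equation from the PFO and TON equations removes the quadratic terms:
-295.0 x − 384.0 y = 20056.45
266.6 x + 72.2 y = 16476.89
Solving the 2×2 system: x ≈ 95.9, y ≈ -125.9 km.

(95.9, -125.9)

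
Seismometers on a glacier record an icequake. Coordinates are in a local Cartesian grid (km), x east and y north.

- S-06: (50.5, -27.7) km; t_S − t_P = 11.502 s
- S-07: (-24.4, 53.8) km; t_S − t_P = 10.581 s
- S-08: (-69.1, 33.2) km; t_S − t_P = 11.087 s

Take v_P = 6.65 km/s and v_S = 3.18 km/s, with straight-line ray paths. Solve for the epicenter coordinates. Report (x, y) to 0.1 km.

Distance from S−P lag: d = Δt · v_P v_S / (v_P − v_S) = Δt · (6.65·3.18)/(6.65−3.18) ≈ 6.0942·Δt.
So d_S-06 = 70.10, d_S-07 = 64.48, d_S-08 = 67.57 km.
Circle about each station: (x − 50.5)² + (y + 27.7)² = 70.10²; (x + 24.4)² + (y − 53.8)² = 64.48²; (x + 69.1)² + (y − 33.2)² = 67.57².
Subtracting pairs of circle equations eliminates x²+y² and gives linear equations (the radical axes):
-149.8 x + 163.0 y = 928.60
-239.2 x + 121.8 y = 2907.82
Solving the 2×2 system: x ≈ -17.4, y ≈ -10.3 km.
Check against S-06 (with the unrounded x, y): √((x − 50.5)²+(y + 27.7)²) = 70.09 ≈ 70.10 km. ✓

(-17.4, -10.3)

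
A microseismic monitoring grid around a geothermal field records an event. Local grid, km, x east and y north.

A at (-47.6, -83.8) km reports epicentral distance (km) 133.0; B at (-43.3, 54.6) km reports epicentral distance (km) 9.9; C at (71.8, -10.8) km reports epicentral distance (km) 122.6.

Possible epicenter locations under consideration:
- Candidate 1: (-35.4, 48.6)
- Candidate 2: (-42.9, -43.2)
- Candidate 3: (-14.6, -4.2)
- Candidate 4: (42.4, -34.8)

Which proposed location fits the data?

Candidate 1

For each candidate, compare |candidate − station| to the reported distance:
Candidate 1: residuals A 0.0, B 0.0, C 0.0 → max 0.0 km
Candidate 2: residuals A 92.1, B 87.9, C 3.4 → max 92.1 km
Candidate 3: residuals A 46.8, B 55.5, C 35.9 → max 55.5 km
Candidate 4: residuals A 30.5, B 113.9, C 84.6 → max 113.9 km
Only Candidate 1 has all residuals ≈ 0.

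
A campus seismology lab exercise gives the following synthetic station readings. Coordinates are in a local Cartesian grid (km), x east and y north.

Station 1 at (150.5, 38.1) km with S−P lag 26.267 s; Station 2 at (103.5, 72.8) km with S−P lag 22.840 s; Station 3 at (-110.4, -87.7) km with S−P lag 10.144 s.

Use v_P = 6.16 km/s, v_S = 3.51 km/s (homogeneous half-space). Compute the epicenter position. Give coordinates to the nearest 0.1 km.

Distance from S−P lag: d = Δt · v_P v_S / (v_P − v_S) = Δt · (6.16·3.51)/(6.16−3.51) ≈ 8.1591·Δt.
So d_Station 1 = 214.31, d_Station 2 = 186.35, d_Station 3 = 82.77 km.
Circle about each station: (x − 150.5)² + (y − 38.1)² = 214.31²; (x − 103.5)² + (y − 72.8)² = 186.35²; (x + 110.4)² + (y + 87.7)² = 82.77².
Subtracting pairs of circle equations eliminates x²+y² and gives linear equations (the radical axes):
-94.0 x + 69.4 y = 3112.68
-521.8 x − 251.6 y = 34855.49
Solving the 2×2 system: x ≈ -53.5, y ≈ -27.6 km.

(-53.5, -27.6)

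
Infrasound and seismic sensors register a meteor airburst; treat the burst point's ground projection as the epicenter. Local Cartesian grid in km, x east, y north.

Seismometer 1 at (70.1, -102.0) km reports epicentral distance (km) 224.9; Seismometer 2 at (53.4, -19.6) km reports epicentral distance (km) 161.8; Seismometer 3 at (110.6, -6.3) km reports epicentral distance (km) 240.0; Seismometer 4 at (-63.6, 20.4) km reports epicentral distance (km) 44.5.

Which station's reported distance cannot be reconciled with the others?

Solve using three stations at a time. Using Seismometer 1, Seismometer 2, Seismometer 4 (subtract circle equations pairwise → linear system) gives (x, y) ≈ (-89.3, 56.7).
Distances from that point to each station vs reported:
  Seismometer 1: calculated 224.9 vs reported 224.9 → residual 0.0 km
  Seismometer 2: calculated 161.8 vs reported 161.8 → residual 0.0 km
  Seismometer 3: calculated 209.6 vs reported 240.0 → residual 30.4 km
  Seismometer 4: calculated 44.4 vs reported 44.5 → residual 0.1 km
Seismometer 1, Seismometer 2, Seismometer 4 are mutually consistent (residuals ≈ 0); Seismometer 3 is off by 30.4 km.

Seismometer 3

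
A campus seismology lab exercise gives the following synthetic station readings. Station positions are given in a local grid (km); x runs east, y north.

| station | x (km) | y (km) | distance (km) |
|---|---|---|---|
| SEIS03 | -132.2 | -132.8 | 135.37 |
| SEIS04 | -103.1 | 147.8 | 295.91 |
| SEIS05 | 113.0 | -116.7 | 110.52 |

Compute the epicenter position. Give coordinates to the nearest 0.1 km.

Circle about each station: (x + 132.2)² + (y + 132.8)² = 135.37²; (x + 103.1)² + (y − 147.8)² = 295.91²; (x − 113.0)² + (y + 116.7)² = 110.52².
Subtracting pairs of circle equations eliminates x²+y² and gives linear equations (the radical axes):
58.2 x + 561.2 y = -71875.92
490.4 x + 32.2 y = -2614.42
Solving the 2×2 system: x ≈ 3.1, y ≈ -128.4 km.

(3.1, -128.4)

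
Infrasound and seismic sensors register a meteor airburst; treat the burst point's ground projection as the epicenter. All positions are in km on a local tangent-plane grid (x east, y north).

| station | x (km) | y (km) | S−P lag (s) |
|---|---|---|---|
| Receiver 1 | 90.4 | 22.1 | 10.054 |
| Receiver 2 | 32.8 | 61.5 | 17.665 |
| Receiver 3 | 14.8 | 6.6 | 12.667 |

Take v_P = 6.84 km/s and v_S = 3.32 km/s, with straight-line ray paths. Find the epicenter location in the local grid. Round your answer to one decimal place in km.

80.5 km east, -42.0 km north

Distance from S−P lag: d = Δt · v_P v_S / (v_P − v_S) = Δt · (6.84·3.32)/(6.84−3.32) ≈ 6.4514·Δt.
So d_Receiver 1 = 64.86, d_Receiver 2 = 113.96, d_Receiver 3 = 81.72 km.
Circle about each station: (x − 90.4)² + (y − 22.1)² = 64.86²; (x − 32.8)² + (y − 61.5)² = 113.96²; (x − 14.8)² + (y − 6.6)² = 81.72².
Subtracting pairs of circle equations eliminates x²+y² and gives linear equations (the radical axes):
-115.2 x + 78.8 y = -12582.54
-151.2 x − 31.0 y = -10869.31
Solving the 2×2 system: x ≈ 80.5, y ≈ -42.0 km.
Check against Receiver 1 (with the unrounded x, y): √((x − 90.4)²+(y − 22.1)²) = 64.86 ≈ 64.86 km. ✓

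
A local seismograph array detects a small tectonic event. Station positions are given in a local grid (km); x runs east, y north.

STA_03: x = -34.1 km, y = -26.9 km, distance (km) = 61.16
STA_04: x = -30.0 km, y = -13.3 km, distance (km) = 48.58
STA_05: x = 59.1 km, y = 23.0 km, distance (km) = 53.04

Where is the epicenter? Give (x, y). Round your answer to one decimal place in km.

Circle about each station: (x + 34.1)² + (y + 26.9)² = 61.16²; (x + 30.0)² + (y + 13.3)² = 48.58²; (x − 59.1)² + (y − 23.0)² = 53.04².
Subtracting pairs of circle equations eliminates x²+y² and gives linear equations (the radical axes):
8.2 x + 27.2 y = 571.00
186.4 x + 99.8 y = 3062.69
Solving the 2×2 system: x ≈ 6.2, y ≈ 19.1 km.

6.2 km east, 19.1 km north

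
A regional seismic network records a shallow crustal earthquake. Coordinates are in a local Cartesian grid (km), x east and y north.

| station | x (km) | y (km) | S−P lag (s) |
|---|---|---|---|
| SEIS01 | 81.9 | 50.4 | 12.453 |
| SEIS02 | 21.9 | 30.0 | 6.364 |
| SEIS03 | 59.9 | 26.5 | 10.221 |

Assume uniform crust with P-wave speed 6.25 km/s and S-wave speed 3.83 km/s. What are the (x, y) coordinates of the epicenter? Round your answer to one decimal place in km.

Distance from S−P lag: d = Δt · v_P v_S / (v_P − v_S) = Δt · (6.25·3.83)/(6.25−3.83) ≈ 9.8915·Δt.
So d_SEIS01 = 123.18, d_SEIS02 = 62.95, d_SEIS03 = 101.10 km.
Circle about each station: (x − 81.9)² + (y − 50.4)² = 123.18²; (x − 21.9)² + (y − 30.0)² = 62.95²; (x − 59.9)² + (y − 26.5)² = 101.10².
Subtracting pairs of circle equations eliminates x²+y² and gives linear equations (the radical axes):
-120.0 x − 40.8 y = 3342.45
-44.0 x − 47.8 y = -5.41
Solving the 2×2 system: x ≈ -40.6, y ≈ 37.5 km.

-40.6 km east, 37.5 km north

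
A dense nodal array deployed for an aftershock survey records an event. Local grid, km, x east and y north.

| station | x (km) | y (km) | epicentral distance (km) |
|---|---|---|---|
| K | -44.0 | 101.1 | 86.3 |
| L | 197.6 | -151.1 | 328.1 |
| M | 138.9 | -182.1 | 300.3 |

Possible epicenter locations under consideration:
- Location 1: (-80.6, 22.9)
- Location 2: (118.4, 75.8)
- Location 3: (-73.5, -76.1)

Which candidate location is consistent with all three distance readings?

Location 1

For each candidate, compare |candidate − station| to the reported distance:
Location 1: residuals K 0.0, L 0.0, M 0.0 → max 0.0 km
Location 2: residuals K 78.1, L 87.8, M 41.6 → max 87.8 km
Location 3: residuals K 93.3, L 46.8, M 62.9 → max 93.3 km
Only Location 1 has all residuals ≈ 0.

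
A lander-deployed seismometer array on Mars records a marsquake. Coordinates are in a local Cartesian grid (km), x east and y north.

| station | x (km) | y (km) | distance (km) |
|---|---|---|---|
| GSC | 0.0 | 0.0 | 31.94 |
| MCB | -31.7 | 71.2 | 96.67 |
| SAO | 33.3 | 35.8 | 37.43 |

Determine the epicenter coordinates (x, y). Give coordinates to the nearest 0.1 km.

(31.9, -1.6)

Circle about each station: x² + y² = 31.94²; (x + 31.7)² + (y − 71.2)² = 96.67²; (x − 33.3)² + (y − 35.8)² = 37.43².
Subtracting pairs of circle equations eliminates x²+y² and gives linear equations (the radical axes):
-63.4 x + 142.4 y = -2250.60
66.6 x + 71.6 y = 2009.69
Solving the 2×2 system: x ≈ 31.9, y ≈ -1.6 km.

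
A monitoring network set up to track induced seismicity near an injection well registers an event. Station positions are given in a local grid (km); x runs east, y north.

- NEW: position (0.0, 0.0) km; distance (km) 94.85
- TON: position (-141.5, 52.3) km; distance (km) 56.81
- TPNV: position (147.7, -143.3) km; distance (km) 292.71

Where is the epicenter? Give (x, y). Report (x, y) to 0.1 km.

(-91.3, 25.7)

Circle about each station: x² + y² = 94.85²; (x + 141.5)² + (y − 52.3)² = 56.81²; (x − 147.7)² + (y + 143.3)² = 292.71².
Subtracting the NEW equation from the TON and TPNV equations removes the quadratic terms:
-283.0 x + 104.6 y = 28526.69
295.4 x − 286.6 y = -34332.44
Solving the 2×2 system: x ≈ -91.3, y ≈ 25.7 km.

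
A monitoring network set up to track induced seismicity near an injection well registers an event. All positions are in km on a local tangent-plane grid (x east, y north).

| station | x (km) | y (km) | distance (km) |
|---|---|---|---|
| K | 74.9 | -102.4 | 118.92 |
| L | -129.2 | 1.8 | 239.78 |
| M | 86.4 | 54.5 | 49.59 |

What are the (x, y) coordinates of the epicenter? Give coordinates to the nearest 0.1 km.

110.4 km east, 11.1 km north

Circle about each station: (x − 74.9)² + (y + 102.4)² = 118.92²; (x + 129.2)² + (y − 1.8)² = 239.78²; (x − 86.4)² + (y − 54.5)² = 49.59².
Subtracting the K equation from the L and M equations removes the quadratic terms:
-408.2 x + 208.4 y = -42752.37
23.0 x + 313.8 y = 6022.24
Solving the 2×2 system: x ≈ 110.4, y ≈ 11.1 km.
Check against K (with the unrounded x, y): √((x − 74.9)²+(y + 102.4)²) = 118.92 ≈ 118.92 km. ✓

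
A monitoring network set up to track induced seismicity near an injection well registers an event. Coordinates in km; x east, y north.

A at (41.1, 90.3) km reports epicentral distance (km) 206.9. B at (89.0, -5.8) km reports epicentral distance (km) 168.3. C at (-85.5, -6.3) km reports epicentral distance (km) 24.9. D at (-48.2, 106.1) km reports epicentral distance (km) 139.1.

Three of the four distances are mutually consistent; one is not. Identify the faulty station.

A

Solve using three stations at a time. Using B, C, D (subtract circle equations pairwise → linear system) gives (x, y) ≈ (-77.6, -29.9).
Distances from that point to each station vs reported:
  A: calculated 168.9 vs reported 206.9 → residual 38.0 km
  B: calculated 168.3 vs reported 168.3 → residual 0.0 km
  C: calculated 24.9 vs reported 24.9 → residual 0.0 km
  D: calculated 139.1 vs reported 139.1 → residual 0.0 km
B, C, D are mutually consistent (residuals ≈ 0); A is off by 38.0 km.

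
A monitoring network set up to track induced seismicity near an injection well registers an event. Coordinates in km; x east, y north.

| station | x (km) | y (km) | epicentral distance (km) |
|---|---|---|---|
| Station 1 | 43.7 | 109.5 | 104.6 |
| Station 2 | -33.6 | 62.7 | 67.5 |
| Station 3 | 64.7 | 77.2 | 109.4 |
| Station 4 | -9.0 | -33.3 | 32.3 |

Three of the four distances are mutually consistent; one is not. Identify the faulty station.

Station 1

Solve using three stations at a time. Using Station 2, Station 3, Station 4 (subtract circle equations pairwise → linear system) gives (x, y) ≈ (-11.7, -1.1).
Distances from that point to each station vs reported:
  Station 1: calculated 123.7 vs reported 104.6 → residual 19.1 km
  Station 2: calculated 67.5 vs reported 67.5 → residual 0.0 km
  Station 3: calculated 109.4 vs reported 109.4 → residual 0.0 km
  Station 4: calculated 32.3 vs reported 32.3 → residual 0.0 km
Station 2, Station 3, Station 4 are mutually consistent (residuals ≈ 0); Station 1 is off by 19.1 km.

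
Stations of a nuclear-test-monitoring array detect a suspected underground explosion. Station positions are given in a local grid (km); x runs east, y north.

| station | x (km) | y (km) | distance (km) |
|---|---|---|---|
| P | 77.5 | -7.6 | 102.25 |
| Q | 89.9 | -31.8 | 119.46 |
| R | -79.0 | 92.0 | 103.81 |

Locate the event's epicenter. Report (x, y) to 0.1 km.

Circle about each station: (x − 77.5)² + (y + 7.6)² = 102.25²; (x − 89.9)² + (y + 31.8)² = 119.46²; (x + 79.0)² + (y − 92.0)² = 103.81².
Subtracting the P equation from the Q and R equations removes the quadratic terms:
24.8 x − 48.4 y = -786.39
-313.0 x + 199.2 y = 8319.54
Solving the 2×2 system: x ≈ -24.1, y ≈ 3.9 km.

(-24.1, 3.9)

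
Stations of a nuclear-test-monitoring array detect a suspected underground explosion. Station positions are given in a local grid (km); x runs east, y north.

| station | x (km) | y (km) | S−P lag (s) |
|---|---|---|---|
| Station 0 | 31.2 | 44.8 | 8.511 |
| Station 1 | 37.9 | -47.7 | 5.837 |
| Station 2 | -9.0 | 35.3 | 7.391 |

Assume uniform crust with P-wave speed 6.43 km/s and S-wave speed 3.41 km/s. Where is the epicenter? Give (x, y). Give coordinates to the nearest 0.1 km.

x ≈ 12.2 km, y ≈ -14.0 km

Distance from S−P lag: d = Δt · v_P v_S / (v_P − v_S) = Δt · (6.43·3.41)/(6.43−3.41) ≈ 7.2604·Δt.
So d_Station 0 = 61.79, d_Station 1 = 42.38, d_Station 2 = 53.66 km.
Circle about each station: (x − 31.2)² + (y − 44.8)² = 61.79²; (x − 37.9)² + (y + 47.7)² = 42.38²; (x + 9.0)² + (y − 35.3)² = 53.66².
Subtracting the Station 0 equation from the Station 1 and Station 2 equations removes the quadratic terms:
13.4 x − 185.0 y = 2753.16
-80.4 x − 19.0 y = -714.78
Solving the 2×2 system: x ≈ 12.2, y ≈ -14.0 km.
Check against Station 0 (with the unrounded x, y): √((x − 31.2)²+(y − 44.8)²) = 61.79 ≈ 61.79 km. ✓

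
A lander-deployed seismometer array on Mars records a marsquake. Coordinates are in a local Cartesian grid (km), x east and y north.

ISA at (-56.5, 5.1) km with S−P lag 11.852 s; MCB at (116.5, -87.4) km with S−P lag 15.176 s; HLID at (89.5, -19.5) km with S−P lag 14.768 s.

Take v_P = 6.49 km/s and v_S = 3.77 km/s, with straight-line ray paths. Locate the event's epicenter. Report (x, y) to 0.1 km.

(-19.8, -95.0)

Distance from S−P lag: d = Δt · v_P v_S / (v_P − v_S) = Δt · (6.49·3.77)/(6.49−3.77) ≈ 8.9953·Δt.
So d_ISA = 106.61, d_MCB = 136.51, d_HLID = 132.84 km.
Circle about each station: (x + 56.5)² + (y − 5.1)² = 106.61²; (x − 116.5)² + (y + 87.4)² = 136.51²; (x − 89.5)² + (y + 19.5)² = 132.84².
Subtracting the ISA equation from the MCB and HLID equations removes the quadratic terms:
346.0 x − 185.0 y = 10723.46
292.0 x − 49.2 y = -1108.53
Solving the 2×2 system: x ≈ -19.8, y ≈ -95.0 km.
Check against ISA (with the unrounded x, y): √((x + 56.5)²+(y − 5.1)²) = 106.62 ≈ 106.61 km. ✓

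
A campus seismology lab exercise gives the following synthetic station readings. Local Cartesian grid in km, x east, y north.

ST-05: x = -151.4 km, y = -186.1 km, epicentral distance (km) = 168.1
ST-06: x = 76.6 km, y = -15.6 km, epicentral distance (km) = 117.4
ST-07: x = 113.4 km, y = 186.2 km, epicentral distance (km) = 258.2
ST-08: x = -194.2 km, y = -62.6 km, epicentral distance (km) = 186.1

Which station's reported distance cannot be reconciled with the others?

ST-07

Solve using three stations at a time. Using ST-05, ST-06, ST-08 (subtract circle equations pairwise → linear system) gives (x, y) ≈ (-10.8, -94.0).
Distances from that point to each station vs reported:
  ST-05: calculated 168.1 vs reported 168.1 → residual 0.0 km
  ST-06: calculated 117.4 vs reported 117.4 → residual 0.0 km
  ST-07: calculated 306.5 vs reported 258.2 → residual 48.3 km
  ST-08: calculated 186.1 vs reported 186.1 → residual 0.0 km
ST-05, ST-06, ST-08 are mutually consistent (residuals ≈ 0); ST-07 is off by 48.3 km.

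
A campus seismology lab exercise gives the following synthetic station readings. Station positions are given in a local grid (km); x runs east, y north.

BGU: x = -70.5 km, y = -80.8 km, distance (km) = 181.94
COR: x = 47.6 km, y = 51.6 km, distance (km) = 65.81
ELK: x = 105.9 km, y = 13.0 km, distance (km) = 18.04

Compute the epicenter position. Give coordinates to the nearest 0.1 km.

x ≈ 91.3 km, y ≈ 2.4 km

Circle about each station: (x + 70.5)² + (y + 80.8)² = 181.94²; (x − 47.6)² + (y − 51.6)² = 65.81²; (x − 105.9)² + (y − 13.0)² = 18.04².
Subtracting the BGU equation from the COR and ELK equations removes the quadratic terms:
236.2 x + 264.8 y = 22200.64
352.8 x + 187.6 y = 32661.64
Solving the 2×2 system: x ≈ 91.3, y ≈ 2.4 km.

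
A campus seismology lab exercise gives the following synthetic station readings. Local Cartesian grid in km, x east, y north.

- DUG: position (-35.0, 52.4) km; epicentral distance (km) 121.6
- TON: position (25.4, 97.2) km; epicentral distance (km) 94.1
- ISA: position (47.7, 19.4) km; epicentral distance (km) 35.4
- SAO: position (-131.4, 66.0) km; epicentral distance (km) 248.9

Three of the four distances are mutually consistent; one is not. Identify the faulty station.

Solve using three stations at a time. Using DUG, TON, ISA (subtract circle equations pairwise → linear system) gives (x, y) ≈ (82.9, 22.7).
Distances from that point to each station vs reported:
  DUG: calculated 121.6 vs reported 121.6 → residual 0.0 km
  TON: calculated 94.1 vs reported 94.1 → residual 0.0 km
  ISA: calculated 35.4 vs reported 35.4 → residual 0.0 km
  SAO: calculated 218.6 vs reported 248.9 → residual 30.3 km
DUG, TON, ISA are mutually consistent (residuals ≈ 0); SAO is off by 30.3 km.

SAO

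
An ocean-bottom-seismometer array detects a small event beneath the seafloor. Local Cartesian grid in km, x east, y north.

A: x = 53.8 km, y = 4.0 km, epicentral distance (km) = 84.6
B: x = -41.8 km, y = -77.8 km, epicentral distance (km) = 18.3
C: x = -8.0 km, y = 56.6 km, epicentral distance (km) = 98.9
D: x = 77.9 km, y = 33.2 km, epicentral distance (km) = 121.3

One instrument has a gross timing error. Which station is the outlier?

Solve using three stations at a time. Using A, C, D (subtract circle equations pairwise → linear system) gives (x, y) ≈ (-17.4, -42.0).
Distances from that point to each station vs reported:
  A: calculated 84.8 vs reported 84.6 → residual 0.2 km
  B: calculated 43.3 vs reported 18.3 → residual 25.0 km
  C: calculated 99.1 vs reported 98.9 → residual 0.2 km
  D: calculated 121.5 vs reported 121.3 → residual 0.2 km
A, C, D are mutually consistent (residuals ≈ 0); B is off by 25.0 km.

B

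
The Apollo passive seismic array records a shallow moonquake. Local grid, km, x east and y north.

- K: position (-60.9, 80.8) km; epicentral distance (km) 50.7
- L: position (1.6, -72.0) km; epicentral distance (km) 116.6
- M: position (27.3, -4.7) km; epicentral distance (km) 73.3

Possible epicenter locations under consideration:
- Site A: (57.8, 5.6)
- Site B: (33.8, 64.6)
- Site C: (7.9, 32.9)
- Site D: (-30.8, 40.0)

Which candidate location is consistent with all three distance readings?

For each candidate, compare |candidate − station| to the reported distance:
Site A: residuals K 89.8, L 20.8, M 41.1 → max 89.8 km
Site B: residuals K 45.4, L 23.7, M 3.7 → max 45.4 km
Site C: residuals K 33.1, L 11.5, M 31.0 → max 33.1 km
Site D: residuals K 0.0, L 0.0, M 0.0 → max 0.0 km
Only Site D has all residuals ≈ 0.

Site D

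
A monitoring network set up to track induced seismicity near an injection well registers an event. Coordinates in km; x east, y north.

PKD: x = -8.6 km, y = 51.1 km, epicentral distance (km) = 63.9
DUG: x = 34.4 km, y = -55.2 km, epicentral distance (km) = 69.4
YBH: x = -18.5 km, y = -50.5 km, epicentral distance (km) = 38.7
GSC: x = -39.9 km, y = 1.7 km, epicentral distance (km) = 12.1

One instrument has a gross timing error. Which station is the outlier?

Solve using three stations at a time. Using PKD, DUG, YBH (subtract circle equations pairwise → linear system) gives (x, y) ≈ (-19.8, -11.8).
Distances from that point to each station vs reported:
  PKD: calculated 63.9 vs reported 63.9 → residual 0.0 km
  DUG: calculated 69.4 vs reported 69.4 → residual 0.0 km
  YBH: calculated 38.7 vs reported 38.7 → residual 0.0 km
  GSC: calculated 24.2 vs reported 12.1 → residual 12.1 km
PKD, DUG, YBH are mutually consistent (residuals ≈ 0); GSC is off by 12.1 km.

GSC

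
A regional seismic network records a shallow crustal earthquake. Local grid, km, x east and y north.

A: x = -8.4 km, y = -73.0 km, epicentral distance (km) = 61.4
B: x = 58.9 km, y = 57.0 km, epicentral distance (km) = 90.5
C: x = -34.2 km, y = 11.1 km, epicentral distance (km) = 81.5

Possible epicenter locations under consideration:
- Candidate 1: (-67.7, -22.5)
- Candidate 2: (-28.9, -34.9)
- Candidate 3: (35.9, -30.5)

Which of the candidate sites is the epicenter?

For each candidate, compare |candidate − station| to the reported distance:
Candidate 1: residuals A 16.5, B 59.0, C 34.1 → max 59.0 km
Candidate 2: residuals A 18.1, B 36.6, C 35.2 → max 36.6 km
Candidate 3: residuals A 0.0, B 0.0, C 0.0 → max 0.0 km
Only Candidate 3 has all residuals ≈ 0.

Candidate 3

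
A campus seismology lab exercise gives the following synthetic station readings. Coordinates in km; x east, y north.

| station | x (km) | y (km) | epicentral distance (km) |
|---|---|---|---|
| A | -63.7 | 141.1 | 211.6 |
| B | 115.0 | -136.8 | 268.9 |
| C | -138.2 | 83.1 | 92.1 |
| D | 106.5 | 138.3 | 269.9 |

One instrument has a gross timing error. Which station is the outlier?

Solve using three stations at a time. Using B, C, D (subtract circle equations pairwise → linear system) gives (x, y) ≈ (-120.7, -7.4).
Distances from that point to each station vs reported:
  A: calculated 159.1 vs reported 211.6 → residual 52.5 km
  B: calculated 268.9 vs reported 268.9 → residual 0.0 km
  C: calculated 92.2 vs reported 92.1 → residual 0.1 km
  D: calculated 269.9 vs reported 269.9 → residual 0.0 km
B, C, D are mutually consistent (residuals ≈ 0); A is off by 52.5 km.

A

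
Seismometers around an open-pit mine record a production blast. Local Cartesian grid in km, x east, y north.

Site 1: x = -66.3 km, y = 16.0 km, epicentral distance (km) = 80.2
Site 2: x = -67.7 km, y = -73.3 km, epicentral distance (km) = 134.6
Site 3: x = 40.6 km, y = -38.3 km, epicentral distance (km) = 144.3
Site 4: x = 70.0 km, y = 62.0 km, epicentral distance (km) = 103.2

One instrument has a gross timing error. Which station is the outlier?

Site 2

Solve using three stations at a time. Using Site 1, Site 3, Site 4 (subtract circle equations pairwise → linear system) gives (x, y) ≈ (-30.0, 87.6).
Distances from that point to each station vs reported:
  Site 1: calculated 80.2 vs reported 80.2 → residual 0.0 km
  Site 2: calculated 165.2 vs reported 134.6 → residual 30.6 km
  Site 3: calculated 144.3 vs reported 144.3 → residual 0.0 km
  Site 4: calculated 103.2 vs reported 103.2 → residual 0.0 km
Site 1, Site 3, Site 4 are mutually consistent (residuals ≈ 0); Site 2 is off by 30.6 km.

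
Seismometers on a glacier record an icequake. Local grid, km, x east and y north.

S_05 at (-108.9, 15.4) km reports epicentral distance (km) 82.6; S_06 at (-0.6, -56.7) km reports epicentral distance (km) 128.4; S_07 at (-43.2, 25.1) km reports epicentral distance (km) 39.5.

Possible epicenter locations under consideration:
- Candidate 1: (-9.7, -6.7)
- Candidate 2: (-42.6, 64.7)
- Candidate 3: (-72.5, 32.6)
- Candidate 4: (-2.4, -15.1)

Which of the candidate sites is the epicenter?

Candidate 2

For each candidate, compare |candidate − station| to the reported distance:
Candidate 1: residuals S_05 19.0, S_06 77.6, S_07 6.7 → max 77.6 km
Candidate 2: residuals S_05 0.0, S_06 0.1, S_07 0.1 → max 0.1 km
Candidate 3: residuals S_05 42.3, S_06 13.8, S_07 9.3 → max 42.3 km
Candidate 4: residuals S_05 28.2, S_06 86.8, S_07 17.8 → max 86.8 km
Only Candidate 2 has all residuals ≈ 0.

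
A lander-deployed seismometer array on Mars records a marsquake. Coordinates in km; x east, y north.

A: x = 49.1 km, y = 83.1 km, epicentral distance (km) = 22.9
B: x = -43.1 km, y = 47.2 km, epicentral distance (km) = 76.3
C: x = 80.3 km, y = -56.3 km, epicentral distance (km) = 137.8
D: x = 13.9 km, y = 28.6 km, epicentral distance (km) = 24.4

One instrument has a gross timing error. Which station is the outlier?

D

Solve using three stations at a time. Using A, B, C (subtract circle equations pairwise → linear system) gives (x, y) ≈ (29.2, 71.7).
Distances from that point to each station vs reported:
  A: calculated 23.0 vs reported 22.9 → residual 0.1 km
  B: calculated 76.3 vs reported 76.3 → residual 0.0 km
  C: calculated 137.8 vs reported 137.8 → residual 0.0 km
  D: calculated 45.7 vs reported 24.4 → residual 21.3 km
A, B, C are mutually consistent (residuals ≈ 0); D is off by 21.3 km.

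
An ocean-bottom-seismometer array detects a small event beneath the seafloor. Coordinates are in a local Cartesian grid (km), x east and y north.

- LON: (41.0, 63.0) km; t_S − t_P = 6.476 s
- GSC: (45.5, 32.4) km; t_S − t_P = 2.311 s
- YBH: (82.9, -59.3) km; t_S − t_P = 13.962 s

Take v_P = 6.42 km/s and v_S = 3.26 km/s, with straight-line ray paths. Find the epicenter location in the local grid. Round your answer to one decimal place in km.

x ≈ 36.0 km, y ≈ 20.4 km

Distance from S−P lag: d = Δt · v_P v_S / (v_P − v_S) = Δt · (6.42·3.26)/(6.42−3.26) ≈ 6.6232·Δt.
So d_LON = 42.89, d_GSC = 15.31, d_YBH = 92.47 km.
Circle about each station: (x − 41.0)² + (y − 63.0)² = 42.89²; (x − 45.5)² + (y − 32.4)² = 15.31²; (x − 82.9)² + (y + 59.3)² = 92.47².
Subtracting the LON equation from the GSC and YBH equations removes the quadratic terms:
9.0 x − 61.2 y = -924.83
83.8 x − 244.6 y = -1972.25
Solving the 2×2 system: x ≈ 36.0, y ≈ 20.4 km.
Check against LON (with the unrounded x, y): √((x − 41.0)²+(y − 63.0)²) = 42.87 ≈ 42.89 km. ✓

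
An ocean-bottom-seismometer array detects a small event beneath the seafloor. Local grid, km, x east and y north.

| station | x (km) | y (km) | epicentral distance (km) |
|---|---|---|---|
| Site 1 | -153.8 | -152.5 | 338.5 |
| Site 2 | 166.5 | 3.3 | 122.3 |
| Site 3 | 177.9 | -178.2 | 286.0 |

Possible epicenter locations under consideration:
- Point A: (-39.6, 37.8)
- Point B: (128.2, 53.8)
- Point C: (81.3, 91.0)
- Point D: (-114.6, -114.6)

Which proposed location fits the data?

For each candidate, compare |candidate − station| to the reported distance:
Point A: residuals Site 1 116.6, Site 2 86.7, Site 3 20.5 → max 116.6 km
Point B: residuals Site 1 10.9, Site 2 58.9, Site 3 48.7 → max 58.9 km
Point C: residuals Site 1 0.0, Site 2 0.0, Site 3 0.0 → max 0.0 km
Point D: residuals Site 1 284.0, Site 2 182.5, Site 3 13.3 → max 284.0 km
Only Point C has all residuals ≈ 0.

Point C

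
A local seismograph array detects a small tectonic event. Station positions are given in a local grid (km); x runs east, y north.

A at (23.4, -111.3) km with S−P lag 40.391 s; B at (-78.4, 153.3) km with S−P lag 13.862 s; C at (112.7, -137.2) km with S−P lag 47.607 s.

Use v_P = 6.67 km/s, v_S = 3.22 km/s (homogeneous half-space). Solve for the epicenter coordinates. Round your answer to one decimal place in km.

Distance from S−P lag: d = Δt · v_P v_S / (v_P − v_S) = Δt · (6.67·3.22)/(6.67−3.22) ≈ 6.2253·Δt.
So d_A = 251.45, d_B = 86.30, d_C = 296.37 km.
Circle about each station: (x − 23.4)² + (y + 111.3)² = 251.45²; (x + 78.4)² + (y − 153.3)² = 86.30²; (x − 112.7)² + (y + 137.2)² = 296.37².
Subtracting the A equation from the B and C equations removes the quadratic terms:
-203.6 x + 529.2 y = 72491.61
178.6 x − 51.8 y = -6018.19
Solving the 2×2 system: x ≈ 6.8, y ≈ 139.6 km.
Check against A (with the unrounded x, y): √((x − 23.4)²+(y + 111.3)²) = 251.45 ≈ 251.45 km. ✓

6.8 km east, 139.6 km north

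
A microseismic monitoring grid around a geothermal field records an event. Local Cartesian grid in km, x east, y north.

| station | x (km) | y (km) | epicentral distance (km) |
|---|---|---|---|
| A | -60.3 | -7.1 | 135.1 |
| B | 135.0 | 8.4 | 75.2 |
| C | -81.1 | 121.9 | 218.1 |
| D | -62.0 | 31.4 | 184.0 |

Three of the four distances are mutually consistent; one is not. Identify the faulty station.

Solve using three stations at a time. Using A, B, C (subtract circle equations pairwise → linear system) gives (x, y) ≈ (72.3, -33.2).
Distances from that point to each station vs reported:
  A: calculated 135.1 vs reported 135.1 → residual 0.0 km
  B: calculated 75.2 vs reported 75.2 → residual 0.0 km
  C: calculated 218.1 vs reported 218.1 → residual 0.0 km
  D: calculated 149.0 vs reported 184.0 → residual 35.0 km
A, B, C are mutually consistent (residuals ≈ 0); D is off by 35.0 km.

D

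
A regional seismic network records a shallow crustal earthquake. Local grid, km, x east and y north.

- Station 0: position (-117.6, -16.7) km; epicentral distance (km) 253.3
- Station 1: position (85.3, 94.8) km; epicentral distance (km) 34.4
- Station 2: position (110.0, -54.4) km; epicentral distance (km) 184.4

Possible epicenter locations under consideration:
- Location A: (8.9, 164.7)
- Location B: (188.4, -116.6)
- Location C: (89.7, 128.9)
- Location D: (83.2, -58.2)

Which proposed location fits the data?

For each candidate, compare |candidate − station| to the reported distance:
Location A: residuals Station 0 32.1, Station 1 69.2, Station 2 56.9 → max 69.2 km
Location B: residuals Station 0 68.6, Station 1 200.8, Station 2 84.3 → max 200.8 km
Location C: residuals Station 0 0.0, Station 1 0.0, Station 2 0.0 → max 0.0 km
Location D: residuals Station 0 48.3, Station 1 118.6, Station 2 157.3 → max 157.3 km
Only Location C has all residuals ≈ 0.

Location C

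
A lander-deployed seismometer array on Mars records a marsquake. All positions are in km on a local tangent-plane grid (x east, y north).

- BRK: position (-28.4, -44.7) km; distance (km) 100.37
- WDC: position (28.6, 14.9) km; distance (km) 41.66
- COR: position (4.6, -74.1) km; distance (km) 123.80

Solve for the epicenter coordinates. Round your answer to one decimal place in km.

5.7 km east, 49.7 km north

Circle about each station: (x + 28.4)² + (y + 44.7)² = 100.37²; (x − 28.6)² + (y − 14.9)² = 41.66²; (x − 4.6)² + (y + 74.1)² = 123.80².
Subtracting the BRK equation from the WDC and COR equations removes the quadratic terms:
114.0 x + 119.2 y = 6573.90
66.0 x − 58.8 y = -2544.98
Solving the 2×2 system: x ≈ 5.7, y ≈ 49.7 km.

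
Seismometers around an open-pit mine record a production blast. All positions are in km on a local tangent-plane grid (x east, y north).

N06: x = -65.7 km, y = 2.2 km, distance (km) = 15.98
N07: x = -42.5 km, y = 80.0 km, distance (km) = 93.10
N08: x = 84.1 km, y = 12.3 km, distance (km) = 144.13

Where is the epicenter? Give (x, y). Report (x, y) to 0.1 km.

x ≈ -58.0 km, y ≈ -11.8 km

Circle about each station: (x + 65.7)² + (y − 2.2)² = 15.98²; (x + 42.5)² + (y − 80.0)² = 93.10²; (x − 84.1)² + (y − 12.3)² = 144.13².
Subtracting the N06 equation from the N07 and N08 equations removes the quadratic terms:
46.4 x + 155.6 y = -4527.33
299.6 x + 20.2 y = -17615.33
Solving the 2×2 system: x ≈ -58.0, y ≈ -11.8 km.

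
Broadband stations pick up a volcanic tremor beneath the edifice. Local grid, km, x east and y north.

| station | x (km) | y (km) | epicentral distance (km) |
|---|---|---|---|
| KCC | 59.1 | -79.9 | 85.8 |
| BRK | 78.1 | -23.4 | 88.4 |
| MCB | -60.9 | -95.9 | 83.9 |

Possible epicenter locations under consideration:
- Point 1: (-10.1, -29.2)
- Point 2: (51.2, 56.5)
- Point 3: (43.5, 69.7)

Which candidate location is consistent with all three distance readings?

For each candidate, compare |candidate − station| to the reported distance:
Point 1: residuals KCC 0.0, BRK 0.0, MCB 0.1 → max 0.1 km
Point 2: residuals KCC 50.8, BRK 4.1, MCB 105.3 → max 105.3 km
Point 3: residuals KCC 64.6, BRK 10.9, MCB 111.9 → max 111.9 km
Only Point 1 has all residuals ≈ 0.

Point 1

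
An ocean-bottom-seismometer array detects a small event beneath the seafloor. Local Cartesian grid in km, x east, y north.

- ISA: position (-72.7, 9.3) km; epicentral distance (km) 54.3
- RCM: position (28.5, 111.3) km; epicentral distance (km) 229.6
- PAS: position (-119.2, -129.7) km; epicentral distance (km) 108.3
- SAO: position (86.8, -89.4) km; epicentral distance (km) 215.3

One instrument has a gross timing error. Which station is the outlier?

Solve using three stations at a time. Using ISA, PAS, SAO (subtract circle equations pairwise → linear system) gives (x, y) ≈ (-117.5, -21.4).
Distances from that point to each station vs reported:
  ISA: calculated 54.3 vs reported 54.3 → residual 0.0 km
  RCM: calculated 197.3 vs reported 229.6 → residual 32.3 km
  PAS: calculated 108.3 vs reported 108.3 → residual 0.0 km
  SAO: calculated 215.3 vs reported 215.3 → residual 0.0 km
ISA, PAS, SAO are mutually consistent (residuals ≈ 0); RCM is off by 32.3 km.

RCM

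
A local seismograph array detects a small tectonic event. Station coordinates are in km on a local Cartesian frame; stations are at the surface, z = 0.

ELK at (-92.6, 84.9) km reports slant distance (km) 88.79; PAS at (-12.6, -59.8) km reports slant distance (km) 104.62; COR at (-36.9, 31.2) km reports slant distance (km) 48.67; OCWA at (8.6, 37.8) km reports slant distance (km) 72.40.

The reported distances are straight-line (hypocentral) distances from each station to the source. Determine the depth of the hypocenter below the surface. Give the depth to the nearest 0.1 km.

z ≈ 47.9 km

Each station gives a sphere (x−x_i)² + (y−y_i)² + z² = d_i² (stations at z=0).
Subtracting the ELK sphere from PAS and COR: z² cancels, leaving linear equations in x and y:
160.0 x − 289.4 y = -15109.65
111.4 x − 107.4 y = -7932.82
Solving: x ≈ -44.701, y ≈ 27.496 km (keep extra digits for the depth step; rounded: -44.7, 27.5).
Then from the ELK sphere: z² = 88.79² − (x + 92.6)² − (y − 84.9)² with x = -44.701, y = 27.496, so z ≈ 47.897 ≈ 47.9 km.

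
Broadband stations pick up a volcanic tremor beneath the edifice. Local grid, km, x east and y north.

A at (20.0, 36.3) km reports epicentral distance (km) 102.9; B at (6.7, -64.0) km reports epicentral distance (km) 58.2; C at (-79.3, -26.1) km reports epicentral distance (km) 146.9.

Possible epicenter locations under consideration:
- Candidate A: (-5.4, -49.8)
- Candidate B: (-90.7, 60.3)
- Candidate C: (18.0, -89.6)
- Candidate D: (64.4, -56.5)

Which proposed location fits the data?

For each candidate, compare |candidate − station| to the reported distance:
Candidate A: residuals A 13.1, B 39.5, C 69.3 → max 69.3 km
Candidate B: residuals A 10.4, B 99.7, C 59.8 → max 99.7 km
Candidate C: residuals A 23.0, B 30.2, C 30.7 → max 30.7 km
Candidate D: residuals A 0.0, B 0.0, C 0.0 → max 0.0 km
Only Candidate D has all residuals ≈ 0.

Candidate D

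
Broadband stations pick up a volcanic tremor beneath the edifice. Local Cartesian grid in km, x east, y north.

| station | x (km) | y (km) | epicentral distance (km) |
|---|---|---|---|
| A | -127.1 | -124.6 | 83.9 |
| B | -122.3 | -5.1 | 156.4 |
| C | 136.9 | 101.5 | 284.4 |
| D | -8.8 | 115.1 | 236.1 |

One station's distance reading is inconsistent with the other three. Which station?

B

Solve using three stations at a time. Using A, C, D (subtract circle equations pairwise → linear system) gives (x, y) ≈ (-43.4, -118.5).
Distances from that point to each station vs reported:
  A: calculated 83.9 vs reported 83.9 → residual 0.0 km
  B: calculated 138.1 vs reported 156.4 → residual 18.3 km
  C: calculated 284.4 vs reported 284.4 → residual 0.0 km
  D: calculated 236.1 vs reported 236.1 → residual 0.0 km
A, C, D are mutually consistent (residuals ≈ 0); B is off by 18.3 km.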